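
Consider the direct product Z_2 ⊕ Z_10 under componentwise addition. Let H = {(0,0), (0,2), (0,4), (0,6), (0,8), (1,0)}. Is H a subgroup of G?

No

|H| = 6 does not divide |G| = 20, so by Lagrange H is not a subgroup.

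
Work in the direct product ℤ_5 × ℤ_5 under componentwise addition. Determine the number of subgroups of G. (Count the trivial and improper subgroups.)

|G| = 25, so by Lagrange every subgroup order divides 25. Divisors: 1, 5, 25.
Subgroups by order — order 1: 1; order 5: 6; order 25: 1.
Total: 1 + 6 + 1 = 8.

8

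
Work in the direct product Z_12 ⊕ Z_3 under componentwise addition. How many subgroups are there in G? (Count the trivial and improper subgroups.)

|G| = 36, so by Lagrange every subgroup order divides 36. Divisors: 1, 2, 3, 4, 6, 9, 12, 18, 36.
Subgroups by order — order 1: 1; order 2: 1; order 3: 4; order 4: 1; order 6: 4; order 9: 1; order 12: 4; order 18: 1; order 36: 1.
Total: 1 + 1 + 4 + 1 + 4 + 1 + 4 + 1 + 1 = 18.

18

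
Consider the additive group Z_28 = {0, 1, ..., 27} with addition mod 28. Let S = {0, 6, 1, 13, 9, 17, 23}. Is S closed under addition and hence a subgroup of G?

No

1 ∈ S but its inverse 27 ∉ S, so S is not a subgroup.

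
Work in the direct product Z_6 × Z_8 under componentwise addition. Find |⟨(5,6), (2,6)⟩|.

24

|⟨(5,6)⟩| = 12 and |⟨(2,6)⟩| = 12, so |H| is a multiple of lcm(12, 12) = 12 and divides |G| = 48.
Closing under the operation: H = {(0,0), (0,2), (0,4), (0,6), (1,0), (1,2), (1,4), (1,6), (2,0), (2,2), (2,4), (2,6), (3,0), (3,2), (3,4), (3,6), (4,0), (4,2), (4,4), (4,6), (5,0), (5,2), (5,4), (5,6)}, so |H| = 24.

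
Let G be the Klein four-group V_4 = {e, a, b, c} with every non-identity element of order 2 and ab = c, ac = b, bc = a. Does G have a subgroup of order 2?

2 | 4. A subgroup of order 2 is {e, a}.

Yes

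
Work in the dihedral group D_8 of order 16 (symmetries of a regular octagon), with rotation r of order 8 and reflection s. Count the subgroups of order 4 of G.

|G| = 16 and 4 | 16, so subgroups of order 4 are possible by Lagrange.
The subgroups of order 4 are: {e, r^2, r^4, r^6}; {e, r^4, r^2s, r^6s}; {e, r^4, r^3s, r^7s}; {e, r^4, s, r^4s}; … (5 in all).
So G has 5 subgroups of order 4.

5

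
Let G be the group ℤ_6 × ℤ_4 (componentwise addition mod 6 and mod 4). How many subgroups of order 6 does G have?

3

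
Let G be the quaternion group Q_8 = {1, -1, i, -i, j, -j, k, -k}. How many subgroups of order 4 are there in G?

3

|G| = 8 and 4 | 8, so subgroups of order 4 are possible by Lagrange.
The subgroups of order 4 are: {1, -1, i, -i}; {1, -1, j, -j}; {1, -1, k, -k}.
So G has 3 subgroups of order 4.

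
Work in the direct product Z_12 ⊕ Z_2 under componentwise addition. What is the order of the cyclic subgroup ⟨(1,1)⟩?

The order of (1,1) in Z_12 × Z_2 is lcm(ord(1) in Z_12, ord(1) in Z_2).
ord(1) = 12 and ord(1) = 2, so |⟨(1,1)⟩| = lcm(12, 2) = 12.

12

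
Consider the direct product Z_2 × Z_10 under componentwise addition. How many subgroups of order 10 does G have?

|G| = 20 and 10 | 20, so subgroups of order 10 are possible by Lagrange.
The subgroups of order 10 are: {(0,0), (0,1), (0,2), (0,3), (0,4), (0,5), (0,6), (0,7), (0,8), (0,9)}; {(0,0), (0,2), (0,4), (0,6), (0,8), (1,0), (1,2), (1,4), (1,6), (1,8)}; {(0,0), (0,2), (0,4), (0,6), (0,8), (1,1), (1,3), (1,5), (1,7), (1,9)}.
So G has 3 subgroups of order 10.

3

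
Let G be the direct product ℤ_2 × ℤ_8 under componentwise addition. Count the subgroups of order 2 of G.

|G| = 16 and 2 | 16, so subgroups of order 2 are possible by Lagrange.
The subgroups of order 2 are: {(0,0), (0,4)}; {(0,0), (1,0)}; {(0,0), (1,4)}.
So G has 3 subgroups of order 2.

3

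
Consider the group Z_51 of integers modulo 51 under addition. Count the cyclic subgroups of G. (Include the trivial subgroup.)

4

Group the elements of G by the cyclic subgroup they generate; each cyclic subgroup of order d accounts for φ(d) elements.
Cyclic subgroups by order — order 1: 1; order 3: 1; order 17: 1; order 51: 1.
Total: 4.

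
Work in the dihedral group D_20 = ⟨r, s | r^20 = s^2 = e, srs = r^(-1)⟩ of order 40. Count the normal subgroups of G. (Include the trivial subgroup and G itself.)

G has 48 subgroups. Checking conjugation-invariance by order — order 1: 1/1 normal; order 2: 1/21 normal; order 4: 1/11 normal; order 5: 1/1 normal; order 8: 0/5 normal; order 10: 1/5 normal; order 20: 3/3 normal; order 40: 1/1 normal.
Total normal subgroups: 9.

9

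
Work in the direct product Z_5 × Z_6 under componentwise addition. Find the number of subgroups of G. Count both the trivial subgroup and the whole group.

|G| = 30, so by Lagrange every subgroup order divides 30. Divisors: 1, 2, 3, 5, 6, 10, 15, 30.
Subgroups by order — order 1: 1; order 2: 1; order 3: 1; order 5: 1; order 6: 1; order 10: 1; order 15: 1; order 30: 1.
Total: 1 + 1 + 1 + 1 + 1 + 1 + 1 + 1 = 8.

8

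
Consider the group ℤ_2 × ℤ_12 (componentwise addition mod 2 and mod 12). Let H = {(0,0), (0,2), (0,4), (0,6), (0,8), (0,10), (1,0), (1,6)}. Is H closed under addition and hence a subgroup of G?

No

Closure fails: (0,4) + (1,0) = (1,4) ∉ H. So H is not a subgroup.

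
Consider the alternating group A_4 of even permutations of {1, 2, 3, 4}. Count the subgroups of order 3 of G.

|G| = 12 and 3 | 12, so subgroups of order 3 are possible by Lagrange.
The subgroups of order 3 are: {e, (1 2 3), (1 3 2)}; {e, (1 2 4), (1 4 2)}; {e, (1 3 4), (1 4 3)}; {e, (2 3 4), (2 4 3)}.
So G has 4 subgroups of order 3.

4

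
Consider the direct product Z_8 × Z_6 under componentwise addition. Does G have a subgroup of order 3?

Yes

3 | 48. A subgroup of order 3 is {(0,0), (0,2), (0,4)}.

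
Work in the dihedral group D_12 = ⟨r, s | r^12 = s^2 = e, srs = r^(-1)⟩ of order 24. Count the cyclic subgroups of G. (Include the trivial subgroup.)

Each element a generates a cyclic subgroup ⟨a⟩; distinct elements may generate the same one (a cyclic group of order d has φ(d) generators).
Cyclic subgroups by order — order 1: 1; order 2: 13; order 3: 1; order 4: 1; order 6: 1; order 12: 1.
Total: 18.

18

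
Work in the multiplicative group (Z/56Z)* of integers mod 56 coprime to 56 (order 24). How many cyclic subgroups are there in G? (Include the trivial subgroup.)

Group the elements of G by the cyclic subgroup they generate; each cyclic subgroup of order d accounts for φ(d) elements.
Cyclic subgroups by order — order 1: 1; order 2: 7; order 3: 1; order 6: 7.
Total: 16.

16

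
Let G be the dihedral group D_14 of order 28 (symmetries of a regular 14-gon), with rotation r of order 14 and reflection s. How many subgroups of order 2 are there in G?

15

|G| = 28 and 2 | 28, so subgroups of order 2 are possible by Lagrange.
The subgroups of order 2 are: {e, r^10s}; {e, r^11s}; {e, r^12s}; {e, r^13s}; … (15 in all).
So G has 15 subgroups of order 2.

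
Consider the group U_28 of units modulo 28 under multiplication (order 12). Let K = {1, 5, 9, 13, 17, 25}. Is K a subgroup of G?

Yes

|K| = 6 divides |G| = 12, consistent with Lagrange.
K contains the identity, every element's inverse is in K, and K is closed under ·: it is a subgroup.
In fact K = ⟨17⟩.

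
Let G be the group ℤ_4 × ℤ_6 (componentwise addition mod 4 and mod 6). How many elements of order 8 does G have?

0

An element (a,b) has order lcm(ord(a), ord(b)); count pairs with lcm equal to 8.
Enumerating gives 0 such elements.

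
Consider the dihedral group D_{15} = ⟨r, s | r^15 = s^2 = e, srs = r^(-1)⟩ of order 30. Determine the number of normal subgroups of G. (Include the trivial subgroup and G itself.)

G has 28 subgroups. Checking conjugation-invariance by order — order 1: 1/1 normal; order 2: 0/15 normal; order 3: 1/1 normal; order 5: 1/1 normal; order 6: 0/5 normal; order 10: 0/3 normal; order 15: 1/1 normal; order 30: 1/1 normal.
Total normal subgroups: 5.

5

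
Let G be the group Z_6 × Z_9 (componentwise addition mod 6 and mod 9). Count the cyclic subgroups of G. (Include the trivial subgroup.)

16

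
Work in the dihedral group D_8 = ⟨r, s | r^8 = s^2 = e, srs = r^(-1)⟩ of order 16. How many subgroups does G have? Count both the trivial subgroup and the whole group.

|G| = 16, so by Lagrange every subgroup order divides 16. Divisors: 1, 2, 4, 8, 16.
Subgroups by order — order 1: 1; order 2: 9; order 4: 5; order 8: 3; order 16: 1.
Total: 1 + 9 + 5 + 3 + 1 = 19.

19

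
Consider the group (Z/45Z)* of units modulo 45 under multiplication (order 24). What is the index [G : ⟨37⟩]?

|⟨37⟩| = 4 and |G| = 24.
By Lagrange, [G : H] = |G|/|H| = 24/4 = 6.

6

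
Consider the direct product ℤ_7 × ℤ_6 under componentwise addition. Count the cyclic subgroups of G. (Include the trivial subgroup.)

A cyclic subgroup of order d is generated by each of its φ(d) elements of order d, so the cyclic subgroups of order d number (#elements of order d)/φ(d).
Cyclic subgroups by order — order 1: 1; order 2: 1; order 3: 1; order 6: 1; order 7: 1; order 14: 1; order 21: 1; order 42: 1.
Total: 8.

8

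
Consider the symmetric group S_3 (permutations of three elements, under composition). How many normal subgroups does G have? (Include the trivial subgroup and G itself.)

3

G has 6 subgroups. Checking conjugation-invariance by order — order 1: 1/1 normal; order 2: 0/3 normal; order 3: 1/1 normal; order 6: 1/1 normal.
Total normal subgroups: 3.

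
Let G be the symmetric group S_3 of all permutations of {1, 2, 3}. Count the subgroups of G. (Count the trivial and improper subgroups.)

6

|G| = 6, so by Lagrange every subgroup order divides 6. Divisors: 1, 2, 3, 6.
Subgroups by order — order 1: 1; order 2: 3; order 3: 1; order 6: 1.
Total: 1 + 3 + 1 + 1 = 6.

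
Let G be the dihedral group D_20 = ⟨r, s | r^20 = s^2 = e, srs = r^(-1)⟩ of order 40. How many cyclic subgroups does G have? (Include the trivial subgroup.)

26

A cyclic subgroup of order d is generated by each of its φ(d) elements of order d, so the cyclic subgroups of order d number (#elements of order d)/φ(d).
Cyclic subgroups by order — order 1: 1; order 2: 21; order 4: 1; order 5: 1; order 10: 1; order 20: 1.
Total: 26.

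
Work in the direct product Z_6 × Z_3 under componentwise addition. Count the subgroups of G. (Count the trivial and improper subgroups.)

|G| = 18, so by Lagrange every subgroup order divides 18. Divisors: 1, 2, 3, 6, 9, 18.
Subgroups by order — order 1: 1; order 2: 1; order 3: 4; order 6: 4; order 9: 1; order 18: 1.
Total: 1 + 1 + 4 + 4 + 1 + 1 = 12.

12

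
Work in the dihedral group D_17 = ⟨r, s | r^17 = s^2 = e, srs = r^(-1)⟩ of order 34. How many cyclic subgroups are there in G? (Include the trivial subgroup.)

Group the elements of G by the cyclic subgroup they generate; each cyclic subgroup of order d accounts for φ(d) elements.
Cyclic subgroups by order — order 1: 1; order 2: 17; order 17: 1.
Total: 19.

19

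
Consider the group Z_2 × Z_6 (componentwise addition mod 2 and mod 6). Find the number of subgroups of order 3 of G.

1

|G| = 12 and 3 | 12, so subgroups of order 3 are possible by Lagrange.
The subgroups of order 3 are: {(0,0), (0,2), (0,4)}.
So G has 1 subgroup of order 3.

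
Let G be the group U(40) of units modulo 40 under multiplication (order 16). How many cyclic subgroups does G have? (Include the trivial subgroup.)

12

A cyclic subgroup of order d is generated by each of its φ(d) elements of order d, so the cyclic subgroups of order d number (#elements of order d)/φ(d).
Cyclic subgroups by order — order 1: 1; order 2: 7; order 4: 4.
Total: 12.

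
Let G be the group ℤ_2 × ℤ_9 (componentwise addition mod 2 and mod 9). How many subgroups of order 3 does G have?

|G| = 18 and 3 | 18, so subgroups of order 3 are possible by Lagrange.
The subgroups of order 3 are: {(0,0), (0,3), (0,6)}.
So G has 1 subgroup of order 3.

1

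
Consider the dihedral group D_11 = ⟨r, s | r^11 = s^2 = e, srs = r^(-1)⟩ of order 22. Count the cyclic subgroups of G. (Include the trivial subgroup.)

Group the elements of G by the cyclic subgroup they generate; each cyclic subgroup of order d accounts for φ(d) elements.
Cyclic subgroups by order — order 1: 1; order 2: 11; order 11: 1.
Total: 13.

13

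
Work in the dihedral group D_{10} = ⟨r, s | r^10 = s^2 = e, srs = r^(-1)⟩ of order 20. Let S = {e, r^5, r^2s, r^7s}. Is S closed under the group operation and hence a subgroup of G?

Yes

|S| = 4 divides |G| = 20, consistent with Lagrange.
S contains the identity, every element's inverse is in S, and S is closed under ·: it is a subgroup.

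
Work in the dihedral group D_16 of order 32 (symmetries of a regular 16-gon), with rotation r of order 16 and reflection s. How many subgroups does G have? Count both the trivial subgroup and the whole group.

|G| = 32, so by Lagrange every subgroup order divides 32. Divisors: 1, 2, 4, 8, 16, 32.
Subgroups by order — order 1: 1; order 2: 17; order 4: 9; order 8: 5; order 16: 3; order 32: 1.
Total: 1 + 17 + 9 + 5 + 3 + 1 = 36.

36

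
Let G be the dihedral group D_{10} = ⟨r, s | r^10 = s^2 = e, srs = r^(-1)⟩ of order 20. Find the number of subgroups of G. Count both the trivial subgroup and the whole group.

22

|G| = 20, so by Lagrange every subgroup order divides 20. Divisors: 1, 2, 4, 5, 10, 20.
Subgroups by order — order 1: 1; order 2: 11; order 4: 5; order 5: 1; order 10: 3; order 20: 1.
Total: 1 + 11 + 5 + 1 + 3 + 1 = 22.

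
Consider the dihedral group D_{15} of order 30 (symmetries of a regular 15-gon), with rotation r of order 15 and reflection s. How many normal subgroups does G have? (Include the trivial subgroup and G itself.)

5

G has 28 subgroups. Checking conjugation-invariance by order — order 1: 1/1 normal; order 2: 0/15 normal; order 3: 1/1 normal; order 5: 1/1 normal; order 6: 0/5 normal; order 10: 0/3 normal; order 15: 1/1 normal; order 30: 1/1 normal.
Total normal subgroups: 5.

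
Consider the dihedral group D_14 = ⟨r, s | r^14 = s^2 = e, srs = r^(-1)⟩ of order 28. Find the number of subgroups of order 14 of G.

3

|G| = 28 and 14 | 28, so subgroups of order 14 are possible by Lagrange.
The subgroups of order 14 are: {e, r, r^2, r^3, r^4, r^5, r^6, r^7, r^8, r^9, r^10, r^11, r^12, r^13}; {e, r^2, r^4, r^6, r^8, r^10, r^12, s, r^2s, r^4s, r^6s, r^8s, r^10s, r^12s}; {e, r^2, r^4, r^6, r^8, r^10, r^12, rs, r^3s, r^5s, r^7s, r^9s, r^11s, r^13s}.
So G has 3 subgroups of order 14.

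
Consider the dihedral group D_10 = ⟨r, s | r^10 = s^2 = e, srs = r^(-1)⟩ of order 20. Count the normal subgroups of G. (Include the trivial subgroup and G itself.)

7

G has 22 subgroups. Checking conjugation-invariance by order — order 1: 1/1 normal; order 2: 1/11 normal; order 4: 0/5 normal; order 5: 1/1 normal; order 10: 3/3 normal; order 20: 1/1 normal.
Total normal subgroups: 7.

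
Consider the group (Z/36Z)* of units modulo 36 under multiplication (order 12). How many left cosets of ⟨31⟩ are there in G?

2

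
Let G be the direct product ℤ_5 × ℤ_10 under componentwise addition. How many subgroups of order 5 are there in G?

|G| = 50 and 5 | 50, so subgroups of order 5 are possible by Lagrange.
The subgroups of order 5 are: {(0,0), (0,2), (0,4), (0,6), (0,8)}; {(0,0), (1,0), (2,0), (3,0), (4,0)}; {(0,0), (1,2), (2,4), (3,6), (4,8)}; {(0,0), (1,4), (2,8), (3,2), (4,6)}; … (6 in all).
So G has 6 subgroups of order 5.

6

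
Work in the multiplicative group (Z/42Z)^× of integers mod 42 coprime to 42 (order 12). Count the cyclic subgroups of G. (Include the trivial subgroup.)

A cyclic subgroup of order d is generated by each of its φ(d) elements of order d, so the cyclic subgroups of order d number (#elements of order d)/φ(d).
Cyclic subgroups by order — order 1: 1; order 2: 3; order 3: 1; order 6: 3.
Total: 8.

8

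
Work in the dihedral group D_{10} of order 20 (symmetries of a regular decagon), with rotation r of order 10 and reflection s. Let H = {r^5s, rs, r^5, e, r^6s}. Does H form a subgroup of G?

Closure fails: r^5 · r^5s = s ∉ H. So H is not a subgroup.

No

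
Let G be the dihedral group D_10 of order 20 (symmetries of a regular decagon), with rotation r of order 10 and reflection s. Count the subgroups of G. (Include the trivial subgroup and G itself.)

|G| = 20, so by Lagrange every subgroup order divides 20. Divisors: 1, 2, 4, 5, 10, 20.
Subgroups by order — order 1: 1; order 2: 11; order 4: 5; order 5: 1; order 10: 3; order 20: 1.
Total: 1 + 11 + 5 + 1 + 3 + 1 = 22.

22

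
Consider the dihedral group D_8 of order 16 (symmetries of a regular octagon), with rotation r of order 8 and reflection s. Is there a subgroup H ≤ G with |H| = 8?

8 | 16. A subgroup of order 8 is {e, r, r^2, r^3, r^4, r^5, r^6, r^7}.

Yes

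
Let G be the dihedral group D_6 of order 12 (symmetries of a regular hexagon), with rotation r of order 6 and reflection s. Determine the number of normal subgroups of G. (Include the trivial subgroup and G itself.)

7

G has 16 subgroups. Checking conjugation-invariance by order — order 1: 1/1 normal; order 2: 1/7 normal; order 3: 1/1 normal; order 4: 0/3 normal; order 6: 3/3 normal; order 12: 1/1 normal.
Total normal subgroups: 7.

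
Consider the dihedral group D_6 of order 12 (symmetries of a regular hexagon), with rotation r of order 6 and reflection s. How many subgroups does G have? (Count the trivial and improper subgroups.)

16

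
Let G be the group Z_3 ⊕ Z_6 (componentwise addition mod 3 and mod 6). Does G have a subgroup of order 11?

11 does not divide |G| = 18, so by Lagrange no subgroup of order 11 exists.

No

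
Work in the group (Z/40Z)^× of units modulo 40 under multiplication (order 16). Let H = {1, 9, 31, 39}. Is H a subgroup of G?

Yes

|H| = 4 divides |G| = 16, consistent with Lagrange.
H contains the identity, every element's inverse is in H, and H is closed under ·: it is a subgroup.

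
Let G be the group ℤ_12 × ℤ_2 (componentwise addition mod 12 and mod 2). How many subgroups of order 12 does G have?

|G| = 24 and 12 | 24, so subgroups of order 12 are possible by Lagrange.
The subgroups of order 12 are: {(0,0), (0,1), (2,0), (2,1), (4,0), (4,1), (6,0), (6,1), (8,0), (8,1), (10,0), (10,1)}; {(0,0), (1,0), (2,0), (3,0), (4,0), (5,0), (6,0), (7,0), (8,0), (9,0), (10,0), (11,0)}; {(0,0), (1,1), (2,0), (3,1), (4,0), (5,1), (6,0), (7,1), (8,0), (9,1), (10,0), (11,1)}.
So G has 3 subgroups of order 12.

3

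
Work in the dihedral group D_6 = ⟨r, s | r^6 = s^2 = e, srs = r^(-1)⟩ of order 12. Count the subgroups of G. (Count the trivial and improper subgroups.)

16

|G| = 12, so by Lagrange every subgroup order divides 12. Divisors: 1, 2, 3, 4, 6, 12.
Subgroups by order — order 1: 1; order 2: 7; order 3: 1; order 4: 3; order 6: 3; order 12: 1.
Total: 1 + 7 + 1 + 3 + 3 + 1 = 16.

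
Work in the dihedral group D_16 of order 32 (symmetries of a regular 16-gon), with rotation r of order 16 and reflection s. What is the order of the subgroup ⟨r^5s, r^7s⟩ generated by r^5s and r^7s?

16

|⟨r^5s⟩| = 2 and |⟨r^7s⟩| = 2, so |H| is a multiple of lcm(2, 2) = 2 and divides |G| = 32.
Closing under the operation: H = {e, r^2, r^4, r^6, r^8, r^10, r^12, r^14, rs, r^3s, r^5s, r^7s, r^9s, r^11s, r^13s, r^15s}, so |H| = 16.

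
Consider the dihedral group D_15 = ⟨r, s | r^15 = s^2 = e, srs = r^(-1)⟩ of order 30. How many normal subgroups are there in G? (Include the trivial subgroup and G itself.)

G has 28 subgroups. Checking conjugation-invariance by order — order 1: 1/1 normal; order 2: 0/15 normal; order 3: 1/1 normal; order 5: 1/1 normal; order 6: 0/5 normal; order 10: 0/3 normal; order 15: 1/1 normal; order 30: 1/1 normal.
Total normal subgroups: 5.

5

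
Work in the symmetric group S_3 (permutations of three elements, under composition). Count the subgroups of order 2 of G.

|G| = 6 and 2 | 6, so subgroups of order 2 are possible by Lagrange.
The subgroups of order 2 are: {e, (1 2)}; {e, (1 3)}; {e, (2 3)}.
So G has 3 subgroups of order 2.

3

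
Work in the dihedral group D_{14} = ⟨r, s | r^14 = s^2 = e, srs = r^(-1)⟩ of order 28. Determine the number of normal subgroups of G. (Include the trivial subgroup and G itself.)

G has 28 subgroups. Checking conjugation-invariance by order — order 1: 1/1 normal; order 2: 1/15 normal; order 4: 0/7 normal; order 7: 1/1 normal; order 14: 3/3 normal; order 28: 1/1 normal.
Total normal subgroups: 7.

7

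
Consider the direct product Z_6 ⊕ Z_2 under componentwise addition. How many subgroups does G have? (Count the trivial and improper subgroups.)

10

|G| = 12, so by Lagrange every subgroup order divides 12. Divisors: 1, 2, 3, 4, 6, 12.
Subgroups by order — order 1: 1; order 2: 3; order 3: 1; order 4: 1; order 6: 3; order 12: 1.
Total: 1 + 3 + 1 + 1 + 3 + 1 = 10.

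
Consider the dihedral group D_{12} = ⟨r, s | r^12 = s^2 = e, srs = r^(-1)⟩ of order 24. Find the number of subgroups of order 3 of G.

|G| = 24 and 3 | 24, so subgroups of order 3 are possible by Lagrange.
The subgroups of order 3 are: {e, r^4, r^8}.
So G has 1 subgroup of order 3.

1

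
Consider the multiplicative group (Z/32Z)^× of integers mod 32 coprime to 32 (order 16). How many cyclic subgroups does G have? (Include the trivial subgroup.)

8

Each element a generates a cyclic subgroup ⟨a⟩; distinct elements may generate the same one (a cyclic group of order d has φ(d) generators).
Cyclic subgroups by order — order 1: 1; order 2: 3; order 4: 2; order 8: 2.
Total: 8.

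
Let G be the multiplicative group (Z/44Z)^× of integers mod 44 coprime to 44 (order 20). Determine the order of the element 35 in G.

Compute successive powers of 35 mod 44: 35, 37, 19, 5, 43, 9, 7, 25, …; 35^10 ≡ 1 (mod 44).
So |⟨35⟩| = 10.

10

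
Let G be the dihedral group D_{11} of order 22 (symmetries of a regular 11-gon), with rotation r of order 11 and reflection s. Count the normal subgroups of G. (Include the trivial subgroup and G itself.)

3

G has 14 subgroups. Checking conjugation-invariance by order — order 1: 1/1 normal; order 2: 0/11 normal; order 11: 1/1 normal; order 22: 1/1 normal.
Total normal subgroups: 3.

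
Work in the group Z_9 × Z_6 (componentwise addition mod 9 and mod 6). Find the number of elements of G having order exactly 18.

An element (a,b) has order lcm(ord(a), ord(b)); count pairs with lcm equal to 18.
Enumerating gives 18 such elements.

18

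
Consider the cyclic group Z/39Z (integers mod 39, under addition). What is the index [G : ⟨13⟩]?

13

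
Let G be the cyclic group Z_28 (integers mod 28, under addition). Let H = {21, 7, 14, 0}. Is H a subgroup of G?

Yes

|H| = 4 divides |G| = 28, consistent with Lagrange.
H contains the identity, every element's inverse is in H, and H is closed under +: it is a subgroup.
In fact H = ⟨21⟩.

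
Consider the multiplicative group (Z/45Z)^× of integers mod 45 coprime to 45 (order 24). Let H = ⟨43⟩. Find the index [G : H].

2

|⟨43⟩| = 12 and |G| = 24.
By Lagrange, [G : H] = |G|/|H| = 24/12 = 2.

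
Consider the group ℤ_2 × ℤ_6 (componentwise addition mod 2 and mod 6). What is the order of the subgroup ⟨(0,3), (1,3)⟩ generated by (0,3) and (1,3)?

4

|⟨(0,3)⟩| = 2 and |⟨(1,3)⟩| = 2, so |H| is a multiple of lcm(2, 2) = 2 and divides |G| = 12.
Closing under the operation: H = {(0,0), (0,3), (1,0), (1,3)}, so |H| = 4.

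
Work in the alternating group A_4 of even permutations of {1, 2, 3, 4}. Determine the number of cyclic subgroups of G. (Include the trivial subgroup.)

8

Group the elements of G by the cyclic subgroup they generate; each cyclic subgroup of order d accounts for φ(d) elements.
Cyclic subgroups by order — order 1: 1; order 2: 3; order 3: 4.
Total: 8.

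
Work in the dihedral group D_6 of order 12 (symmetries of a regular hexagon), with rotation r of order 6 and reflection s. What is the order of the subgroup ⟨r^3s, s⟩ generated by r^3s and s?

|⟨r^3s⟩| = 2 and |⟨s⟩| = 2, so |H| is a multiple of lcm(2, 2) = 2 and divides |G| = 12.
Closing under the operation: H = {e, r^3, s, r^3s}, so |H| = 4.

4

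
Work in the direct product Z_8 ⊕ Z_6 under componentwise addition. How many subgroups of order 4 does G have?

|G| = 48 and 4 | 48, so subgroups of order 4 are possible by Lagrange.
The subgroups of order 4 are: {(0,0), (0,3), (4,0), (4,3)}; {(0,0), (2,0), (4,0), (6,0)}; {(0,0), (2,3), (4,0), (6,3)}.
So G has 3 subgroups of order 4.

3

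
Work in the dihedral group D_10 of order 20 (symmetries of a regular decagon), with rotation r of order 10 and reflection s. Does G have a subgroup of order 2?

Yes

2 | 20. A subgroup of order 2 is {e, r^2s}.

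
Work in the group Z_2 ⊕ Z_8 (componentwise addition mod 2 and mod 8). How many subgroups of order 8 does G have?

3

|G| = 16 and 8 | 16, so subgroups of order 8 are possible by Lagrange.
The subgroups of order 8 are: {(0,0), (0,1), (0,2), (0,3), (0,4), (0,5), (0,6), (0,7)}; {(0,0), (0,2), (0,4), (0,6), (1,0), (1,2), (1,4), (1,6)}; {(0,0), (0,2), (0,4), (0,6), (1,1), (1,3), (1,5), (1,7)}.
So G has 3 subgroups of order 8.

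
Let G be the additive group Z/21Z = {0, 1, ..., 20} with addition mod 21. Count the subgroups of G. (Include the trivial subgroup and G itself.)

4

Subgroups of the cyclic group Z/21Z correspond bijectively to divisors of 21.
Divisors of 21: 1, 3, 7, 21.
So Z/21Z has 4 subgroups.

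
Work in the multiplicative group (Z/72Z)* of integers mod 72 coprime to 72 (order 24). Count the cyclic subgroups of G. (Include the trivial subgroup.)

16

Group the elements of G by the cyclic subgroup they generate; each cyclic subgroup of order d accounts for φ(d) elements.
Cyclic subgroups by order — order 1: 1; order 2: 7; order 3: 1; order 6: 7.
Total: 16.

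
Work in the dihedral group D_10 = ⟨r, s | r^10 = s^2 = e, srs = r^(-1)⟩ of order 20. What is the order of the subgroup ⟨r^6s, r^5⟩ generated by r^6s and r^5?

4

|⟨r^6s⟩| = 2 and |⟨r^5⟩| = 2, so |H| is a multiple of lcm(2, 2) = 2 and divides |G| = 20.
Closing under the operation: H = {e, r^5, rs, r^6s}, so |H| = 4.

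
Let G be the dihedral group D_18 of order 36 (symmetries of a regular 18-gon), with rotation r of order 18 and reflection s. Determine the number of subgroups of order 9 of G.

1

|G| = 36 and 9 | 36, so subgroups of order 9 are possible by Lagrange.
The subgroups of order 9 are: {e, r^2, r^4, r^6, r^8, r^10, r^12, r^14, r^16}.
So G has 1 subgroup of order 9.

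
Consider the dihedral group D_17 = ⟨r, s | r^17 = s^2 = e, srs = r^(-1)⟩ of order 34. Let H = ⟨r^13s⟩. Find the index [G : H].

|⟨r^13s⟩| = 2 and |G| = 34.
By Lagrange, [G : H] = |G|/|H| = 34/2 = 17.

17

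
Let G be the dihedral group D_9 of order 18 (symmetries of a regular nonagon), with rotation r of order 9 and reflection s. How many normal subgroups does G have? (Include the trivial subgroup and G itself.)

G has 16 subgroups. Checking conjugation-invariance by order — order 1: 1/1 normal; order 2: 0/9 normal; order 3: 1/1 normal; order 6: 0/3 normal; order 9: 1/1 normal; order 18: 1/1 normal.
Total normal subgroups: 4.

4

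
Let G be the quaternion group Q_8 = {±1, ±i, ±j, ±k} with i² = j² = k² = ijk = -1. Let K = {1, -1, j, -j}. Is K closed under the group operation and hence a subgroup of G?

Yes

|K| = 4 divides |G| = 8, consistent with Lagrange.
K contains the identity, every element's inverse is in K, and K is closed under ·: it is a subgroup.
In fact K = ⟨j⟩.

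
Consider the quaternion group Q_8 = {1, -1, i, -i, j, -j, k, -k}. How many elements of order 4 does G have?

The elements of order 4 are: i, -i, j, -j, k, -k.
That's 6.

6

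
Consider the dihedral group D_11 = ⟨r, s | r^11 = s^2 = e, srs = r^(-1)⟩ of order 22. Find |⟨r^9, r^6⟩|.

11

|⟨r^9⟩| = 11 and |⟨r^6⟩| = 11, so |H| is a multiple of lcm(11, 11) = 11 and divides |G| = 22.
Closing under the operation: H = {e, r, r^2, r^3, r^4, r^5, r^6, r^7, r^8, r^9, r^10}, so |H| = 11.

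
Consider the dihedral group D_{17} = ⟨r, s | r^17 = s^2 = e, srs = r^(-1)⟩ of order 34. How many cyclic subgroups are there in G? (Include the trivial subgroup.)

Group the elements of G by the cyclic subgroup they generate; each cyclic subgroup of order d accounts for φ(d) elements.
Cyclic subgroups by order — order 1: 1; order 2: 17; order 17: 1.
Total: 19.

19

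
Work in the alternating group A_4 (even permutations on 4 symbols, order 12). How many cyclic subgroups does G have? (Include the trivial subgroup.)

Each element a generates a cyclic subgroup ⟨a⟩; distinct elements may generate the same one (a cyclic group of order d has φ(d) generators).
Cyclic subgroups by order — order 1: 1; order 2: 3; order 3: 4.
Total: 8.

8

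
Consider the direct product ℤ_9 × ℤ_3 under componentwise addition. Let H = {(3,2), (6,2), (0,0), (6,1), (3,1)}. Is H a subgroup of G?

|H| = 5 does not divide |G| = 27, so by Lagrange H is not a subgroup.

No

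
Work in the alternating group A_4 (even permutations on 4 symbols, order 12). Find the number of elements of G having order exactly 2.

3

The elements of order 2 are: (1 2)(3 4), (1 3)(2 4), (1 4)(2 3).
That's 3.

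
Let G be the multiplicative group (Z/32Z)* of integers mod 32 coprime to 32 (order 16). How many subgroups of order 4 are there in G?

|G| = 16 and 4 | 16, so subgroups of order 4 are possible by Lagrange.
The subgroups of order 4 are: {1, 15, 17, 31}; {1, 7, 17, 23}; {1, 9, 17, 25}.
So G has 3 subgroups of order 4.

3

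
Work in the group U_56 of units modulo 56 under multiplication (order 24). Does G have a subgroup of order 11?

No

11 does not divide |G| = 24, so by Lagrange no subgroup of order 11 exists.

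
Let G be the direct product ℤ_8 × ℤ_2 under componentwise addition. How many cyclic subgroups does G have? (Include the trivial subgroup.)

Each element a generates a cyclic subgroup ⟨a⟩; distinct elements may generate the same one (a cyclic group of order d has φ(d) generators).
Cyclic subgroups by order — order 1: 1; order 2: 3; order 4: 2; order 8: 2.
Total: 8.

8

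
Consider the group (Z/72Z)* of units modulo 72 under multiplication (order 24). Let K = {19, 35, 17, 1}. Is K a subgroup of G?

|K| = 4 divides |G| = 24, consistent with Lagrange.
K contains the identity, every element's inverse is in K, and K is closed under ·: it is a subgroup.

Yes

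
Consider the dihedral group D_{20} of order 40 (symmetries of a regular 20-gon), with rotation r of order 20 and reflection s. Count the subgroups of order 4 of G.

|G| = 40 and 4 | 40, so subgroups of order 4 are possible by Lagrange.
The subgroups of order 4 are: {e, r^10, s, r^10s}; {e, r^10, rs, r^11s}; {e, r^10, r^2s, r^12s}; {e, r^10, r^3s, r^13s}; … (11 in all).
So G has 11 subgroups of order 4.

11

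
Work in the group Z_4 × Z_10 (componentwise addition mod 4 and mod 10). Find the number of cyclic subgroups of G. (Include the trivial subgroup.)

12

Each element a generates a cyclic subgroup ⟨a⟩; distinct elements may generate the same one (a cyclic group of order d has φ(d) generators).
Cyclic subgroups by order — order 1: 1; order 2: 3; order 4: 2; order 5: 1; order 10: 3; order 20: 2.
Total: 12.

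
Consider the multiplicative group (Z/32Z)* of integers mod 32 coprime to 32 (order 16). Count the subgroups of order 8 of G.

3

|G| = 16 and 8 | 16, so subgroups of order 8 are possible by Lagrange.
The subgroups of order 8 are: {1, 3, 9, 11, 17, 19, 25, 27}; {1, 5, 9, 13, 17, 21, 25, 29}; {1, 7, 9, 15, 17, 23, 25, 31}.
So G has 3 subgroups of order 8.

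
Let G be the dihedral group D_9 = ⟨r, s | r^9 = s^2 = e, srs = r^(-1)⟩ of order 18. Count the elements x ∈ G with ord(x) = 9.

6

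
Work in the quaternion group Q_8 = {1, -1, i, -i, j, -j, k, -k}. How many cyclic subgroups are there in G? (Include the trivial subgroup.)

Group the elements of G by the cyclic subgroup they generate; each cyclic subgroup of order d accounts for φ(d) elements.
Cyclic subgroups by order — order 1: 1; order 2: 1; order 4: 3.
Total: 5.

5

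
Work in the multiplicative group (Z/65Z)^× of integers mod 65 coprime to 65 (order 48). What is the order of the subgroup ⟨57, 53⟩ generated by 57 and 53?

|⟨57⟩| = 4 and |⟨53⟩| = 4, so |H| is a multiple of lcm(4, 4) = 4 and divides |G| = 48.
Closing under the operation: H = {1, 8, 12, 14, 18, 21, 27, 31, 34, 38, 44, 47, 51, 53, 57, 64}, so |H| = 16.

16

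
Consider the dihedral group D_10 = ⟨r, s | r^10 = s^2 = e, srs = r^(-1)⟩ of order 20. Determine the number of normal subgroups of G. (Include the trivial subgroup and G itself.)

7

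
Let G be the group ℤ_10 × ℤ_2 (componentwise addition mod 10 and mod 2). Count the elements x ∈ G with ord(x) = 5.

An element (a,b) has order lcm(ord(a), ord(b)); count pairs with lcm equal to 5.
Enumerating gives 4 such elements.

4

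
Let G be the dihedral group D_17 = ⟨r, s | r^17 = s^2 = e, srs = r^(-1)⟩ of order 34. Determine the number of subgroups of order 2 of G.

17

|G| = 34 and 2 | 34, so subgroups of order 2 are possible by Lagrange.
The subgroups of order 2 are: {e, r^10s}; {e, r^11s}; {e, r^12s}; {e, r^13s}; … (17 in all).
So G has 17 subgroups of order 2.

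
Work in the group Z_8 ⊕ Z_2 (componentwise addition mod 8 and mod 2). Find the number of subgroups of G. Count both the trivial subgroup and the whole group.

11

|G| = 16, so by Lagrange every subgroup order divides 16. Divisors: 1, 2, 4, 8, 16.
Subgroups by order — order 1: 1; order 2: 3; order 4: 3; order 8: 3; order 16: 1.
Total: 1 + 3 + 3 + 3 + 1 = 11.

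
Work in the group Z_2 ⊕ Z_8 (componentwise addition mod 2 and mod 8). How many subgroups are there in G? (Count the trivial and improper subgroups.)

11

|G| = 16, so by Lagrange every subgroup order divides 16. Divisors: 1, 2, 4, 8, 16.
Subgroups by order — order 1: 1; order 2: 3; order 4: 3; order 8: 3; order 16: 1.
Total: 1 + 3 + 3 + 3 + 1 = 11.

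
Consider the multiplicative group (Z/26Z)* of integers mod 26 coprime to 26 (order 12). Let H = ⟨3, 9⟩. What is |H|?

|⟨3⟩| = 3 and |⟨9⟩| = 3, so |H| is a multiple of lcm(3, 3) = 3 and divides |G| = 12.
Closing under the operation: H = {1, 3, 9}, so |H| = 3.

3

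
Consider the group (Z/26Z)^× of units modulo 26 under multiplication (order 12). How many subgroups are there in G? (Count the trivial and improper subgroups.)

|G| = 12, so by Lagrange every subgroup order divides 12. Divisors: 1, 2, 3, 4, 6, 12.
Subgroups by order — order 1: 1; order 2: 1; order 3: 1; order 4: 1; order 6: 1; order 12: 1.
Total: 1 + 1 + 1 + 1 + 1 + 1 = 6.

6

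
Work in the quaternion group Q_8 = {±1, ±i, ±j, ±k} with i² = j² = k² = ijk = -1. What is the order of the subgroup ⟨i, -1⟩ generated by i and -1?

|⟨i⟩| = 4 and |⟨-1⟩| = 2, so |H| is a multiple of lcm(4, 2) = 4 and divides |G| = 8.
Closing under the operation: H = {1, -1, i, -i}, so |H| = 4.

4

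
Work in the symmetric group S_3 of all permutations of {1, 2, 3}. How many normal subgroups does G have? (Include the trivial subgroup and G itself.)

G has 6 subgroups. Checking conjugation-invariance by order — order 1: 1/1 normal; order 2: 0/3 normal; order 3: 1/1 normal; order 6: 1/1 normal.
Total normal subgroups: 3.

3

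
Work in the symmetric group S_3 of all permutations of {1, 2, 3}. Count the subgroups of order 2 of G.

3

|G| = 6 and 2 | 6, so subgroups of order 2 are possible by Lagrange.
The subgroups of order 2 are: {e, (1 2)}; {e, (1 3)}; {e, (2 3)}.
So G has 3 subgroups of order 2.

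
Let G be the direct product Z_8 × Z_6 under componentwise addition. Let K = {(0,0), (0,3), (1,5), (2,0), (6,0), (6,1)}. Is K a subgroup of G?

(1,5) ∈ K but its inverse (7,1) ∉ K, so K is not a subgroup.

No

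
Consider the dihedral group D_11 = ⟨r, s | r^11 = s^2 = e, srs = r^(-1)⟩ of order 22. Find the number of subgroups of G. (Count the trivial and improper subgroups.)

14

|G| = 22, so by Lagrange every subgroup order divides 22. Divisors: 1, 2, 11, 22.
Subgroups by order — order 1: 1; order 2: 11; order 11: 1; order 22: 1.
Total: 1 + 11 + 1 + 1 = 14.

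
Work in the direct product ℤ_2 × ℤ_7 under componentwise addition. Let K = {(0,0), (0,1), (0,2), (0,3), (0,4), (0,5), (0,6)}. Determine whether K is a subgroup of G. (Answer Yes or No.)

|K| = 7 divides |G| = 14, consistent with Lagrange.
K contains the identity, every element's inverse is in K, and K is closed under +: it is a subgroup.
In fact K = ⟨(0,1)⟩.

Yes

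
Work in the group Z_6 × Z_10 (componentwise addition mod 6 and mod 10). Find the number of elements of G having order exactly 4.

0

An element (a,b) has order lcm(ord(a), ord(b)); count pairs with lcm equal to 4.
Enumerating gives 0 such elements.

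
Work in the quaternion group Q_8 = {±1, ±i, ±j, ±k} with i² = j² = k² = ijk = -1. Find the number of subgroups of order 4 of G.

|G| = 8 and 4 | 8, so subgroups of order 4 are possible by Lagrange.
The subgroups of order 4 are: {1, -1, i, -i}; {1, -1, j, -j}; {1, -1, k, -k}.
So G has 3 subgroups of order 4.

3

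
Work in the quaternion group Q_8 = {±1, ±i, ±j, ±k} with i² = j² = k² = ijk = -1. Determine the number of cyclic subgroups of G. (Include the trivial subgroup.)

5

Group the elements of G by the cyclic subgroup they generate; each cyclic subgroup of order d accounts for φ(d) elements.
Cyclic subgroups by order — order 1: 1; order 2: 1; order 4: 3.
Total: 5.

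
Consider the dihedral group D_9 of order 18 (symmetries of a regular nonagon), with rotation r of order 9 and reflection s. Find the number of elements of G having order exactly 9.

6

The elements of order 9 are: r, r^2, r^4, r^5, r^7, r^8.
That's 6.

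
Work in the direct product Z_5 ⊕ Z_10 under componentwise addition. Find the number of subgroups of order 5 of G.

6

|G| = 50 and 5 | 50, so subgroups of order 5 are possible by Lagrange.
The subgroups of order 5 are: {(0,0), (0,2), (0,4), (0,6), (0,8)}; {(0,0), (1,0), (2,0), (3,0), (4,0)}; {(0,0), (1,2), (2,4), (3,6), (4,8)}; {(0,0), (1,4), (2,8), (3,2), (4,6)}; … (6 in all).
So G has 6 subgroups of order 5.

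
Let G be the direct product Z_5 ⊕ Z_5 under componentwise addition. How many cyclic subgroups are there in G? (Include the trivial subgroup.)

A cyclic subgroup of order d is generated by each of its φ(d) elements of order d, so the cyclic subgroups of order d number (#elements of order d)/φ(d).
Cyclic subgroups by order — order 1: 1; order 5: 6.
Total: 7.

7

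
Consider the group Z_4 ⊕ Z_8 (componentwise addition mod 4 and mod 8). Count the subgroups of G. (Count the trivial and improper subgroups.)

22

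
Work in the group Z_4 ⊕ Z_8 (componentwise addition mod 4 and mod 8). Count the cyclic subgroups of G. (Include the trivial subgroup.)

14

Each element a generates a cyclic subgroup ⟨a⟩; distinct elements may generate the same one (a cyclic group of order d has φ(d) generators).
Cyclic subgroups by order — order 1: 1; order 2: 3; order 4: 6; order 8: 4.
Total: 14.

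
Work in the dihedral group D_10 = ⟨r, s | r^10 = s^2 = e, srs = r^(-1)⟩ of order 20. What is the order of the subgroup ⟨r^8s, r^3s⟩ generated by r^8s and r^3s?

4

|⟨r^8s⟩| = 2 and |⟨r^3s⟩| = 2, so |H| is a multiple of lcm(2, 2) = 2 and divides |G| = 20.
Closing under the operation: H = {e, r^5, r^3s, r^8s}, so |H| = 4.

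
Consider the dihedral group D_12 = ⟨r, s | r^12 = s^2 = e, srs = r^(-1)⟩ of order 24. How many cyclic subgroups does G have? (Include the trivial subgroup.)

18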